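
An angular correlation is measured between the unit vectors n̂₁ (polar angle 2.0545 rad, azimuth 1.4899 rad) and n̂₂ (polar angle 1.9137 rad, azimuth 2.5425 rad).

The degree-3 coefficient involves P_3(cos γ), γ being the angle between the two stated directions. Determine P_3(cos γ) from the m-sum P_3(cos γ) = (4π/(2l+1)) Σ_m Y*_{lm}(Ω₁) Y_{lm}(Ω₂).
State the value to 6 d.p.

Addition theorem: P_3(cos γ) = (4π/7) Σ_m Y*_{lm}(Ω₁) Y_{lm}(Ω₂), m = −3…3:
  m=-3: (-0.06956 - 0.28099j) × (0.07826 - 0.33961j) = -0.10087 + 0.00164j  (running Σ = -0.10087 + 0.00164j)
  m=-2: (0.36763 - 0.06000j) × (-0.11095 - 0.28386j) = -0.05782 - 0.09770j  (running Σ = -0.15869 - 0.09606j)
  m=-1: (0.00188 + 0.02322j) × (0.10928 + 0.07462j) = -0.00153 + 0.00268j  (running Σ = -0.16022 - 0.09338j)
  m=0: (0.33297 + 0.00000j) × (0.30549 + 0.00000j) = 0.10172 + 0.00000j  (running Σ = -0.05850 - 0.09338j)
  m=1: (-0.00188 + 0.02322j) × (-0.10928 + 0.07462j) = -0.00153 - 0.00268j  (running Σ = -0.06003 - 0.09606j)
  m=2: (0.36763 + 0.06000j) × (-0.11095 + 0.28386j) = -0.05782 + 0.09770j  (running Σ = -0.11785 + 0.00164j)
  m=3: (0.06956 - 0.28099j) × (-0.07826 - 0.33961j) = -0.10087 - 0.00164j  (running Σ = -0.21872 + 0.00000j)
Accumulated sum -0.21872 + 0.00000j; after 4π/(2l+1) scaling, -0.39265 + 0.00000j ⇒ P_3 = -0.392646

-0.392646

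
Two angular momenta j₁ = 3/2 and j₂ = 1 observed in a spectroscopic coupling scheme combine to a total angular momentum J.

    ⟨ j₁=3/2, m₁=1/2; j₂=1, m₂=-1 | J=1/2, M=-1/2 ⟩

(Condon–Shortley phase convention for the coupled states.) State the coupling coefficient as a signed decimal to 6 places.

+0.408248

j₁+j₂−J=2  J+j₁−j₂=1  J−j₁+j₂=0  j₁+j₂+J+1=4
(j₁±m₁, j₂±m₂, J±M) = (2,1,0,2,0,1)
P² = 2/3
sum k=0..0:
  [0] +1/2 = 1/2
S = 1/2
C² = P²·S² = 1/6 ; C = +0.408248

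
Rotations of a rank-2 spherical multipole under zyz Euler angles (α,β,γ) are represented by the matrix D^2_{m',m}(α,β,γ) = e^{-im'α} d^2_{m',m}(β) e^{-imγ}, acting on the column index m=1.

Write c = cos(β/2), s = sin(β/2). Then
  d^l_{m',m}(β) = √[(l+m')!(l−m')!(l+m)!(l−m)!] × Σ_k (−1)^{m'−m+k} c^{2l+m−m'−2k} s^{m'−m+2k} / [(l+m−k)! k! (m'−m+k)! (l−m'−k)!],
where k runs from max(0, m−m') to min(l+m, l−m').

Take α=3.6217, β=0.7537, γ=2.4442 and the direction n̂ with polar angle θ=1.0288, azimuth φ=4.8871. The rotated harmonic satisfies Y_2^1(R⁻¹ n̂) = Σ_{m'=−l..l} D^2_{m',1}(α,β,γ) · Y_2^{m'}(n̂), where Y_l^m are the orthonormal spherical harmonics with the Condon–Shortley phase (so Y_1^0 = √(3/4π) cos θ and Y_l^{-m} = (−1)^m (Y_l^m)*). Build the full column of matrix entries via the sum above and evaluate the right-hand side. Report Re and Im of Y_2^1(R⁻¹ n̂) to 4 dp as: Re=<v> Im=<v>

Re=-0.2780 Im=0.2220

Need the full column D^2_{m',1} for m'=−2..2 at α=3.6217, β=0.7537, γ=2.4442.
cos(β/2)=0.929828, sin(β/2)=0.367993
d^2_{-2,1}: single k=3 term ⇒ +0.092673;  D = +0.008035-0.092324i
d^2_{-1,1}: k∈[2..3] ⇒ +0.351242 -0.018338 = +0.332904;  D = +0.127581+0.307487i
d^2_{0,1}: k∈[1..2] ⇒ +0.724643 -0.113501 = +0.611142;  D = -0.468452-0.392489i
d^2_{1,1}: k∈[0..1] ⇒ +0.747500 -0.351242 = +0.396258;  D = +0.386940+0.085425i
d^2_{2,1}: single k=0 term ⇒ -0.591668;  D = +0.571351-0.153719i
Y_2^{m'}(θ=1.0288,φ=4.8871) and Σ D·Y over m':
  (+0.0080-0.0923i)·(-0.2664+0.0971i)  (+0.1276+0.3075i)·(+0.0593+0.3362i)  (-0.4685-0.3925i)·(-0.0636+0.0000i)  (+0.3869+0.0854i)·(-0.0593+0.3362i)  (+0.5714-0.1537i)·(-0.2664-0.0971i)
Y_2^1(R⁻¹ n̂) = -0.277971+0.221994i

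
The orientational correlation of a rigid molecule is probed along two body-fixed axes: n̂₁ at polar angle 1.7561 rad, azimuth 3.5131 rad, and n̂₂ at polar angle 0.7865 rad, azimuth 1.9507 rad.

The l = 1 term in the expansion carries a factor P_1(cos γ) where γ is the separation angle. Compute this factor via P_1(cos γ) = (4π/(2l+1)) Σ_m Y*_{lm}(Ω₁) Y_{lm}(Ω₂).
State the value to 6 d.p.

-0.124295

Term-by-term m-sum for l=1 (normalisation 4π/3 = 4.188790):
  [-1]  conj(Y_{1,-1})(Ω₁) = -0.316414-0.123274i ; Y_{1,-1}(Ω₂) = -0.090694-0.227133i ; Δ = +0.000697+0.083048i
  [+0]  conj(Y_{1,0})(Ω₁) = -0.090023-0.000000i ; Y_{1,0}(Ω₂) = +0.345113+0.000000i ; Δ = -0.031068-0.000000i
  [+1]  conj(Y_{1,1})(Ω₁) = +0.316414-0.123274i ; Y_{1,1}(Ω₂) = +0.090694-0.227133i ; Δ = +0.000697-0.083048i
Σ over m = -0.029673+0.000000i; ×(4π/3) → -0.124295+0.000000i. Real part: -0.124295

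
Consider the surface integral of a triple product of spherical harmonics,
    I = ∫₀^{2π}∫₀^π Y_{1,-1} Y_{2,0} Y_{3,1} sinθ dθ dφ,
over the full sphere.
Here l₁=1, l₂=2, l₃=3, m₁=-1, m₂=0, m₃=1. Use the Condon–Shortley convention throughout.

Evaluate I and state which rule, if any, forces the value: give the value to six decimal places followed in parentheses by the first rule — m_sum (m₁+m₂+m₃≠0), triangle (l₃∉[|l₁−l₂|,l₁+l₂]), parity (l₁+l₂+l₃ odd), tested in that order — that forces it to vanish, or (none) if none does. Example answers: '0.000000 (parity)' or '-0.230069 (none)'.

m-sum 0 ✓  L=6 even ✓  1≤3≤3 ✓
Π(2lᵢ+1) = 3×5×7 = 105
triangle coeff Δ(1,2,3) = 1/105
Σ_t [0,0]: t=0:+1/4 = 1/4
(3j)²=3/35 [(1 2 3; 0 0 0)], sign=-1
Σ_t [0,0]: t=0:+1/8 = 1/8
(3j)²=2/35 [(1 2 3; -1 0 1)], sign=+1
⇒ 4πI² = 18/35
I = (-1)√(18/35/(4π)) = -0.20230066
No selection rule forces the value: the integral is nonzero (none).

-0.202301 (none)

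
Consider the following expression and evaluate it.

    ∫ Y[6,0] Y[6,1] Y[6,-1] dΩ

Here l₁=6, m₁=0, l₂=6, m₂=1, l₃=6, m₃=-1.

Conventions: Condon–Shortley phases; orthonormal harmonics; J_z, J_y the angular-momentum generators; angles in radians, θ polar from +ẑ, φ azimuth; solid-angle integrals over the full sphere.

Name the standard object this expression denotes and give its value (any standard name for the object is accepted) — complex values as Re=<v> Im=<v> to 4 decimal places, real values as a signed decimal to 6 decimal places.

Gaunt coefficient, -0.057253

This is a Gaunt coefficient — the integral of a triple product of spherical harmonics over the sphere.
Rules hold: Σm=0, L=18 even, 0≤6≤12.
N = 13·13·13 = 2197
Δ = 6!·6!·6!/19! = 1/325909584
Racah Σ t=0..6: t=0:+1/373248000 t=1:−1/1728000 t=2:+1/110592 t=3:−1/46656 t=4:+1/110592 t=5:−1/1728000 t=6:+1/373248000 = -7/1555200
⇒ 3j(6 6 6; 0 0 0)² = 400/46189, sgn -1
Racah Σ t=1..6: t=1:−1/10368000 t=2:+1/276480 t=3:−1/62208 t=4:+1/82944 t=5:−1/691200 t=6:+1/62208000 = -1/518400
⇒ 3j(6 6 6; 0 1 -1)² = 100/46189, sgn +1
4πI² = N·(3j₀)²·(3jₘ)² = 520000/12623809
I = -1·√(0.041192/4π) = -0.05725343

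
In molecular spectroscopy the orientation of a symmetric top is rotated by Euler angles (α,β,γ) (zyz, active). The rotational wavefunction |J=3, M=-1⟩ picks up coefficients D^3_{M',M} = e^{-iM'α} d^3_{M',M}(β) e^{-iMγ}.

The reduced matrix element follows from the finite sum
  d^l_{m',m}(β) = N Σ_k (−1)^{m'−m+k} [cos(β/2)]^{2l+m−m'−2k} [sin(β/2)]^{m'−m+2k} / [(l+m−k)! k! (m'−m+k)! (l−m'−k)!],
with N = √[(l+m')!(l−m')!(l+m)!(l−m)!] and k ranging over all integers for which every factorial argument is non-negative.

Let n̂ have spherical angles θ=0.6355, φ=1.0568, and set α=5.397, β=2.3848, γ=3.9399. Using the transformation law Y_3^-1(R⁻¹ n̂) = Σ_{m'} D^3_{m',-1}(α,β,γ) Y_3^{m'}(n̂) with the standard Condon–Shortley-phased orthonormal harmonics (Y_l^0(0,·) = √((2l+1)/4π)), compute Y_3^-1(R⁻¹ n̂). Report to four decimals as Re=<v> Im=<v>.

Re=-0.0654 Im=0.3652

Need the full column D^3_{m',-1} for m'=−3..3 at α=5.3970, β=2.3848, γ=3.9399.
cos(β/2)=0.369431, sin(β/2)=0.929258
d^3_{-3,-1}: single k=2 term ⇒ +0.062295;  D = +0.017781+0.059703i
d^3_{-2,-1}: k∈[1..2] ⇒ +0.020221 -0.255881 = -0.235660;  D = +0.132428-0.194932i
d^3_{-1,-1}: k∈[0..2] ⇒ +0.002542 -0.128675 +0.610609 = +0.484476;  D = -0.482606+0.042520i
d^3_{0,-1}: k∈[0..2] ⇒ -0.022151 +0.420456 -0.886759 = -0.488455;  D = +0.340902+0.349819i
d^3_{1,-1}: k∈[0..2] ⇒ +0.096506 -0.814145 +0.643900 = -0.073738;  D = -0.008366+0.073262i
d^3_{2,-1}: k∈[0..1] ⇒ -0.255881 +0.809497 = +0.553616;  D = +0.465816-0.299175i
d^3_{3,-1}: single k=0 term ⇒ +0.394146;  D = +0.374720+0.122214i
Y_3^{m'}(θ=0.6355,φ=1.0568) and Σ D·Y over m':
  (+0.0178+0.0597i)·(-0.0872+0.0025i)  (+0.1324-0.1949i)·(-0.1497-0.2481i)  (-0.4826+0.0425i)·(+0.2111-0.3739i)  (+0.3409+0.3498i)·(+0.0716+0.0000i)  (-0.0084+0.0733i)·(-0.2111-0.3739i)  (+0.4658-0.2992i)·(-0.1497+0.2481i)  (+0.3747+0.1222i)·(+0.0872+0.0025i)
Y_3^-1(R⁻¹ n̂) = -0.065434+0.365246i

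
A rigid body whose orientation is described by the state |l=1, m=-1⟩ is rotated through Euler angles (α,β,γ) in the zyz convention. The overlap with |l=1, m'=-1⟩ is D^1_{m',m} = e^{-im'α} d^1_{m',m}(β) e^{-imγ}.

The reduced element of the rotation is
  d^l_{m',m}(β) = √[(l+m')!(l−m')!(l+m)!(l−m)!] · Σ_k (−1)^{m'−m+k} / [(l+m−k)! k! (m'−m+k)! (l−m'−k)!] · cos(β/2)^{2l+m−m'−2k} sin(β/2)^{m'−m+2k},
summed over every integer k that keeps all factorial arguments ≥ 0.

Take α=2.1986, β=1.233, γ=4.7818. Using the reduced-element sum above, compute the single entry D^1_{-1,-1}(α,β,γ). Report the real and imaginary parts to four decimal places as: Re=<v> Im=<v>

Re=0.5104 Im=0.4274

First d^1_{-1,-1}(β=1.2330), then the phase factors e^{-i(-1)α} and e^{-i(-1)γ}:
With c≡cos(β/2)=0.815907 and s≡sin(β/2)=0.578183, N=[1·2·1·2]^{1/2}=2.000000
The bounds max(0,m−m')=0 and min(l+m,l−m')=0 give 1 term
  k=0: (−1)^0·2.0000/(2)·0.8159^2·0.5782^0 = +0.665704
d^1_{-1,-1}(1.2330) = +0.665704
Phases: e^{-i·(-1)·2.1986}=-0.587369+0.809320i, e^{-i·(-1)·4.7818}=+0.069355-0.997592i ⇒ D=+0.510351+0.427439i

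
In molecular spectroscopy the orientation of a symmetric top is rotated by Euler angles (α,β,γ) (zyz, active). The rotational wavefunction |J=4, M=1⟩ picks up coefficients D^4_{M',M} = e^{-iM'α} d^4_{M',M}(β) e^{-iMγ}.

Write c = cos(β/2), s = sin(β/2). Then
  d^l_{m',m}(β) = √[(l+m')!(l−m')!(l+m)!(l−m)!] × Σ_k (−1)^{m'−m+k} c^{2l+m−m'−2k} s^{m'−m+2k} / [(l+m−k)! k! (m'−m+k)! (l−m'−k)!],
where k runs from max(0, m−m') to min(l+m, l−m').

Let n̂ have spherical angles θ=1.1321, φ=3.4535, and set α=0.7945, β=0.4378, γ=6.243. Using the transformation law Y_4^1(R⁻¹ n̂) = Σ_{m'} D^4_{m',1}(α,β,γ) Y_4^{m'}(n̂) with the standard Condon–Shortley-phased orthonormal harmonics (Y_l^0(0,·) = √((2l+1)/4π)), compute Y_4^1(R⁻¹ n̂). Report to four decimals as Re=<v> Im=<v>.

Re=-0.0583 Im=0.0242

Need the full column D^4_{m',1} for m'=−4..4 at α=0.7945, β=0.4378, γ=6.2430.
cos(β/2)=0.976137, sin(β/2)=0.217156
d^4_{-4,1}: single k=5 term ⇒ +0.003361;  D = -0.003351-0.000257i
d^4_{-3,1}: k∈[4..5] ⇒ +0.026708 -0.000793 = +0.025915;  D = -0.019519+0.017047i
d^4_{-2,1}: k∈[3..5] ⇒ +0.128347 -0.009528 +0.000094 = +0.118913;  D = -0.006939+0.118710i
d^4_{-1,1}: k∈[2..5] ⇒ +0.407951 -0.060569 +0.001499 -0.000005 = +0.348876;  D = +0.234239+0.258547i
d^4_{0,1}: k∈[1..4] ⇒ +0.820091 -0.243520 +0.012052 -0.000099 = +0.588523;  D = +0.588048+0.023644i
d^4_{1,1}: k∈[0..3] ⇒ +0.824301 -0.611927 +0.060569 -0.000999 = +0.271944;  D = +0.198177-0.186225i
d^4_{2,1}: k∈[0..2] ⇒ -0.778007 +0.192520 -0.006352 = -0.591839;  D = -0.013009+0.591696i
d^4_{3,1}: k∈[0..1] ⇒ +0.323801 -0.026708 = +0.297093;  D = -0.207353-0.212764i
d^4_{4,1}: single k=0 term ⇒ -0.067915;  D = +0.067914+0.000257i
Y_4^{m'}(θ=1.1321,φ=3.4535) and Σ D·Y over m':
  (-0.0034-0.0003i)·(+0.0944-0.2819i)  (-0.0195+0.0170i)·(-0.2340+0.3176i)  (-0.0069+0.1187i)·(+0.0585-0.0421i)  (+0.2342+0.2585i)·(+0.3008-0.0970i)  (+0.5880+0.0236i)·(-0.1347+0.0000i)  (+0.1982-0.1862i)·(-0.3008-0.0970i)  (-0.0130+0.5917i)·(+0.0585+0.0421i)  (-0.2074-0.2128i)·(+0.2340+0.3176i)  (+0.0679+0.0003i)·(+0.0944+0.2819i)
Y_4^1(R⁻¹ n̂) = -0.058289+0.024224i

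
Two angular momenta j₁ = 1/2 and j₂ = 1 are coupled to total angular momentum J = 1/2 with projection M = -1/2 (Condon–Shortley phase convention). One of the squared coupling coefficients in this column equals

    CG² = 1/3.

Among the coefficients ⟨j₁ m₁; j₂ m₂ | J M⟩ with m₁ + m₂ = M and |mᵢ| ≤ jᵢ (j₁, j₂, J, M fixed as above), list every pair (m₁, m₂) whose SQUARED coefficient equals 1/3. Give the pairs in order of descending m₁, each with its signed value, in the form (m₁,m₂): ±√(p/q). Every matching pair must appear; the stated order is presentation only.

(-1/2,0): −√(1/3)

Admissible pairs with m₁+m₂ = M = -1/2: (-1/2,0), (1/2,-1)
  (m₁,m₂)=(1/2,-1): CG² = 2/3, CG = +√(2/3)
  (m₁,m₂)=(-1/2,0): CG² = 1/3, CG = −√(1/3)   ← matches the target
Pairs with CG² = 1/3: (-1/2,0): −√(1/3)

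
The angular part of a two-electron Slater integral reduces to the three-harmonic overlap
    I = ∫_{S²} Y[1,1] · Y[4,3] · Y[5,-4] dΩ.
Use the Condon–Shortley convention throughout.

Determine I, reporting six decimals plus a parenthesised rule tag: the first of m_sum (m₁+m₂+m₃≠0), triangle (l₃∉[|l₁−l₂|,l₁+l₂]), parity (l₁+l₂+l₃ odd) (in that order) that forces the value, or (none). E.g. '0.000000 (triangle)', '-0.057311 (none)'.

0.294638 (none)

Rules hold: Σm=0, L=10 even, 3≤5≤5.
N = 3·9·11 = 297
Δ = 0!·2!·8!/11! = 1/495
Racah Σ t=0..0: t=0:+1/576 = 1/576
⇒ 3j(1 4 5; 0 0 0)² = 5/99, sgn -1
Racah Σ t=0..0: t=0:+1/10080 = 1/10080
⇒ 3j(1 4 5; 1 3 -4)² = 4/55, sgn -1
4πI² = N·(3j₀)²·(3jₘ)² = 12/11
I = +1·√(1.09091/4π) = 0.29463840
No selection rule forces the value: the integral is nonzero (none).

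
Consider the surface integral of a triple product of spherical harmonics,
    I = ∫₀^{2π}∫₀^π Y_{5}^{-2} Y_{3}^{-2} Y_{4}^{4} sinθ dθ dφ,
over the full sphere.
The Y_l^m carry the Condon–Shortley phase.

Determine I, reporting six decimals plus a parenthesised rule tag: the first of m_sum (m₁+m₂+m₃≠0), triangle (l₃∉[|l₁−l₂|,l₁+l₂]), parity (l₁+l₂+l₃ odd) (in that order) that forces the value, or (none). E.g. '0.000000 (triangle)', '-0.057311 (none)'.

-0.109480 (none)

Rules hold: Σm=0, L=12 even, 2≤4≤8.
N = 11·7·9 = 693
Δ = 4!·6!·2!/13! = 1/180180
Racah Σ t=1..3: t=1:−1/576 t=2:+1/144 t=3:−1/576 = 1/288
⇒ 3j(5 3 4; 0 0 0)² = 20/1001, sgn +1
Racah Σ t=1..1: t=1:−1/8640 = -1/8640
⇒ 3j(5 3 4; -2 -2 4)² = 14/1287, sgn -1
4πI² = N·(3j₀)²·(3jₘ)² = 280/1859
I = -1·√(0.150619/4π) = -0.10947990
No selection rule forces the value: the integral is nonzero (none).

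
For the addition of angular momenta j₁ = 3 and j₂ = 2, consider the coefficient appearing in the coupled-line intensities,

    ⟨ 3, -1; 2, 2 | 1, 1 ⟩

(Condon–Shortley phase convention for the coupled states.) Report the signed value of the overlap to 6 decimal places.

triangle: 4!×2!×0!/7! = 48/5040
(j±m)!: 2!×4!×4!×0!×2!×0! = 2304
prefactor² = (2J+1)×Δ×N² = 2304/35
  k=4: +1/(4!×0!×0!×0!×2!×0!) = 1/48
Σ = 1/48  ⇒  CG² = 2304/35×(1/48)² = 1/35
CG = +√(1/35) = +0.169031

+0.169031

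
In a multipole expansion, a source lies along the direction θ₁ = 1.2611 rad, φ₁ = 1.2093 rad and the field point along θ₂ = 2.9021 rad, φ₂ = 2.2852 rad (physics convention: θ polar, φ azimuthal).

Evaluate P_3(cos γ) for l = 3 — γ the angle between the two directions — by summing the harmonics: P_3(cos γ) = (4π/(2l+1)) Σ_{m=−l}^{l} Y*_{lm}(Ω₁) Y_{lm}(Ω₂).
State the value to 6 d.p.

0.266338

Term-by-term m-sum for l=3 (normalisation 4π/7 = 1.795196):
  m=-3: Y*=-0.31867 - 0.16847j  Y=0.00468 - 0.00302j  product -0.00200 + 0.00017j
  m=-2: Y*=-0.21186 + 0.18694j  Y=0.00791 - 0.05530j  product 0.00866 + 0.01319j
  m=-1: Y*=-0.05830 - 0.15420j  Y=-0.18677 - 0.21537j  product -0.02232 + 0.04136j
  m=+0: Y*=-0.28838 + 0.00000j  Y=-0.62306 + 0.00000j  product 0.17968 + 0.00000j
  m=+1: Y*=0.05830 - 0.15420j  Y=0.18677 - 0.21537j  product -0.02232 - 0.04136j
  m=+2: Y*=-0.21186 - 0.18694j  Y=0.00791 + 0.05530j  product 0.00866 - 0.01319j
  m=+3: Y*=0.31867 - 0.16847j  Y=-0.00468 - 0.00302j  product -0.00200 - 0.00017j
Σ over m = 0.14836 + 0.00000j; ×(4π/7) → 0.26634 + 0.00000j. Real part: 0.266338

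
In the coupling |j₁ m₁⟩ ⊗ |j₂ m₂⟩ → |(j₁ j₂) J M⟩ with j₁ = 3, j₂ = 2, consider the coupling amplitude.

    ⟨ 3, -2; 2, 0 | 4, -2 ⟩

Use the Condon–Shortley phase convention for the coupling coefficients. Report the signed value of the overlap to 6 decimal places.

-0.585540  (= −√(12/35))

triangle: 1!×5!×3!/10! = 720/3628800
(j±m)!: 1!×5!×2!×2!×2!×6! = 691200
prefactor² = (2J+1)×Δ×N² = 8640/7
  k=0: +1/(0!×1!×5!×2!×0!×1!) = 1/240
  k=1: −1/(1!×0!×4!×1!×1!×2!) = -1/48
Σ = -1/60  ⇒  CG² = 8640/7×(-1/60)² = 12/35
CG = −√(12/35) = -0.585540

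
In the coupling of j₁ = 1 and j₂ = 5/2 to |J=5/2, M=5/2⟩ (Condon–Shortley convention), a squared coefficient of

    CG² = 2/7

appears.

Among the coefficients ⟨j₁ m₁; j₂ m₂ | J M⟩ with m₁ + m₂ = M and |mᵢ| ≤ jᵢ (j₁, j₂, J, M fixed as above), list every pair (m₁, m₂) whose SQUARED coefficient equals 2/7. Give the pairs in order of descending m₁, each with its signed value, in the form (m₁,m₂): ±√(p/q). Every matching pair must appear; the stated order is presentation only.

(1,3/2): +√(2/7)

Admissible pairs with m₁+m₂ = M = 5/2: (0,5/2), (1,3/2)
  (m₁,m₂)=(1,3/2): CG² = 2/7, CG = +√(2/7)   ← matches the target
  (m₁,m₂)=(0,5/2): CG² = 5/7, CG = −√(5/7)
Pairs with CG² = 2/7: (1,3/2): +√(2/7)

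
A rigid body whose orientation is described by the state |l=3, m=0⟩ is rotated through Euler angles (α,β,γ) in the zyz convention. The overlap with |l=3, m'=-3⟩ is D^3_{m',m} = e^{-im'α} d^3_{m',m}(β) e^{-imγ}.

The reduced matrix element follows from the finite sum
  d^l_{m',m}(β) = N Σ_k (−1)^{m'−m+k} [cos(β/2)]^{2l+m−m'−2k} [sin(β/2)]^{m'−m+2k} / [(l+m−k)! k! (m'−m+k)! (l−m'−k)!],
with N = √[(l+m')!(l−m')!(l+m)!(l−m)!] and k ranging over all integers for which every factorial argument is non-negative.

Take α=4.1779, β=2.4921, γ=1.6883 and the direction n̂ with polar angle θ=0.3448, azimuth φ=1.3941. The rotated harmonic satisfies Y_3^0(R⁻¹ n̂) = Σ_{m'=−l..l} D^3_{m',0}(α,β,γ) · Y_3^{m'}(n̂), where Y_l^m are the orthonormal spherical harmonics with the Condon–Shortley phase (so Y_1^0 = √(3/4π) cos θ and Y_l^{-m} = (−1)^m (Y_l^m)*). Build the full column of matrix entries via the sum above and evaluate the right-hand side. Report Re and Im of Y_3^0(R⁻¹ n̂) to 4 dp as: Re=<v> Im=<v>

Need the full column D^3_{m',0} for m'=−3..3 at α=4.1779, β=2.4921, γ=1.6883.
cos(β/2)=0.319068, sin(β/2)=0.947732
d^3_{-3,0}: single k=3 term ⇒ +0.123658;  D = +0.123592-0.004039i
d^3_{-2,0}: k∈[2..3] ⇒ +0.050988 -0.449852 = -0.398864;  D = +0.191862-0.349688i
d^3_{-1,0}: k∈[1..3] ⇒ +0.010857 -0.287355 +0.845087 = +0.568588;  D = -0.289640-0.489287i
d^3_{0,0}: k∈[0..3] ⇒ +0.001055 -0.083782 +0.739182 -0.724624 = -0.068167;  D = -0.068167+0.000000i
d^3_{1,0}: k∈[0..2] ⇒ -0.010857 +0.287355 -0.845087 = -0.568588;  D = +0.289640-0.489287i
d^3_{2,0}: k∈[0..1] ⇒ +0.050988 -0.449852 = -0.398864;  D = +0.191862+0.349688i
d^3_{3,0}: single k=0 term ⇒ -0.123658;  D = -0.123592-0.004039i
Y_3^{m'}(θ=0.3448,φ=1.3941) and Σ D·Y over m':
  (+0.1236-0.0040i)·(-0.0081+0.0139i)  (+0.1919-0.3497i)·(-0.1031-0.0380i)  (-0.2896-0.4893i)·(+0.0658-0.3687i)  (-0.0682+0.0000i)·(+0.5018+0.0000i)  (+0.2896-0.4893i)·(-0.0658-0.3687i)  (+0.1919+0.3497i)·(-0.1031+0.0380i)  (-0.1236-0.0040i)·(+0.0081+0.0139i)
Y_3^0(R⁻¹ n̂) = -0.501222+0.000000i

Re=-0.5012 Im=0.0000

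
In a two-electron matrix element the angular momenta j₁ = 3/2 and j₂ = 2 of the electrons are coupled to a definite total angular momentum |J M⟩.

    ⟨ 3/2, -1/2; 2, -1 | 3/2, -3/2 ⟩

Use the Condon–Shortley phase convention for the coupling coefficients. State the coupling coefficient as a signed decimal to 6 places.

-0.632456

j₁+j₂−J=2  J+j₁−j₂=1  J−j₁+j₂=2  j₁+j₂+J+1=6
(j₁±m₁, j₂±m₂, J±M) = (1,2,1,3,0,3)
P² = 8/5
sum k=1..1:
  [1] −1/2 = -1/2
S = -1/2
C² = P²·S² = 2/5 ; C = -0.632456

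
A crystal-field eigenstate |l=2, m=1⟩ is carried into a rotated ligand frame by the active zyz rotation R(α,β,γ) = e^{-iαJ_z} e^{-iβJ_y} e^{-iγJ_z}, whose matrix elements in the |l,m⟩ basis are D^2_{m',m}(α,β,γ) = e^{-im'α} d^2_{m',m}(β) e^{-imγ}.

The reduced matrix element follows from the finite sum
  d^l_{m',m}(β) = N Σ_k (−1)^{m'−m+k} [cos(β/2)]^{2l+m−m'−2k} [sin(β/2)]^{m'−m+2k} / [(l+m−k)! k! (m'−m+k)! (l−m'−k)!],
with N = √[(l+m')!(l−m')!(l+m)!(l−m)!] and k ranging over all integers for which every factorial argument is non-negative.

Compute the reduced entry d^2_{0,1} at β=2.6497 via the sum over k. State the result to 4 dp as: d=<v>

d=-0.5099

d^2_{0,1}(β=2.6497) via the finite sum:
With c≡cos(β/2)=0.243474 and s≡sin(β/2)=0.969907, N=[2·2·6·1]^{1/2}=4.898979
k∈{1,2} keeps every argument non-negative
  k=1: (−1)^0·4.8990/(2)·0.2435^3·0.9699^1 = +0.034290
  k=2: (−1)^1·4.8990/(2)·0.2435^1·0.9699^3 = -0.544151
d^2_{0,1}(2.6497) = +0.034290 -0.544151 = -0.509861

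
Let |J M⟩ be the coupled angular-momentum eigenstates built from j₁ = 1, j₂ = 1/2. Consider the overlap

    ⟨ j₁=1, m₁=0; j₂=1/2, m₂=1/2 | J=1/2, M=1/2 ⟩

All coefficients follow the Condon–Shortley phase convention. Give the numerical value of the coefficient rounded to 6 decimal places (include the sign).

triangle: 1!·1!·0!/3! = 1/6
(j±m)!: 1!·1!·1!·0!·1!·0! = 1
prefactor² = (2J+1)·Δ·N² = 1/3
  k=1: −1/(1!·0!·0!·0!·1!·0!) = -1
Σ = -1  ⇒  CG² = 1/3·(-1)² = 1/3
CG = −√(1/3) = -0.577350

-0.577350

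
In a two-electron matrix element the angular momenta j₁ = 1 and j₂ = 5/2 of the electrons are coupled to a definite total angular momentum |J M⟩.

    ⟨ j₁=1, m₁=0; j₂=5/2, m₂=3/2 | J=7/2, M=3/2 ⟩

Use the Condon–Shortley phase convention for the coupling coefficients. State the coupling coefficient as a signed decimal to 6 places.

j₁+j₂−J=0  J+j₁−j₂=2  J−j₁+j₂=5  j₁+j₂+J+1=8
(j₁±m₁, j₂±m₂, J±M) = (1,1,4,1,5,2)
P² = 1920/7
sum k=0..0:
  [0] +1/24 = 1/24
S = 1/24
C² = P²·S² = 10/21 ; C = +0.690066

+√(10/21) = +0.690066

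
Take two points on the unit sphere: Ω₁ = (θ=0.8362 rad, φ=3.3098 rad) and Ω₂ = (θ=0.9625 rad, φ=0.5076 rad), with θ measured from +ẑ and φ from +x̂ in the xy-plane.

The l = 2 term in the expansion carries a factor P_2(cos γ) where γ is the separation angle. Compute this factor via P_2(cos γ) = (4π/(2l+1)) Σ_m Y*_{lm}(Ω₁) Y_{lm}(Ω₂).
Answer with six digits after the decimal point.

Addition theorem: P_2(cos γ) = (4π/5) Σ_m Y*_{lm}(Ω₁) Y_{lm}(Ω₂), m = −2…2:
  m=-2: (+0.200802+0.070222i) × (+0.137203-0.220999i) = +0.043070-0.034742i  (running Σ = +0.043070-0.034742i)
  m=-1: (-0.378859-0.064335i) × (+0.316615-0.176105i) = -0.131282+0.046350i  (running Σ = -0.088212+0.011607i)
  m=0: (+0.109711-0.000000i) × (-0.006392+0.000000i) = -0.000701+0.000000i  (running Σ = -0.088913+0.011607i)
  m=1: (+0.378859-0.064335i) × (-0.316615-0.176105i) = -0.131282-0.046350i  (running Σ = -0.220195-0.034742i)
  m=2: (+0.200802-0.070222i) × (+0.137203+0.220999i) = +0.043070+0.034742i  (running Σ = -0.177126+0.000000i)
Accumulated sum -0.177126+0.000000i; after 4π/(2l+1) scaling, -0.445165+0.000000i ⇒ P_2 = -0.445165

-0.445165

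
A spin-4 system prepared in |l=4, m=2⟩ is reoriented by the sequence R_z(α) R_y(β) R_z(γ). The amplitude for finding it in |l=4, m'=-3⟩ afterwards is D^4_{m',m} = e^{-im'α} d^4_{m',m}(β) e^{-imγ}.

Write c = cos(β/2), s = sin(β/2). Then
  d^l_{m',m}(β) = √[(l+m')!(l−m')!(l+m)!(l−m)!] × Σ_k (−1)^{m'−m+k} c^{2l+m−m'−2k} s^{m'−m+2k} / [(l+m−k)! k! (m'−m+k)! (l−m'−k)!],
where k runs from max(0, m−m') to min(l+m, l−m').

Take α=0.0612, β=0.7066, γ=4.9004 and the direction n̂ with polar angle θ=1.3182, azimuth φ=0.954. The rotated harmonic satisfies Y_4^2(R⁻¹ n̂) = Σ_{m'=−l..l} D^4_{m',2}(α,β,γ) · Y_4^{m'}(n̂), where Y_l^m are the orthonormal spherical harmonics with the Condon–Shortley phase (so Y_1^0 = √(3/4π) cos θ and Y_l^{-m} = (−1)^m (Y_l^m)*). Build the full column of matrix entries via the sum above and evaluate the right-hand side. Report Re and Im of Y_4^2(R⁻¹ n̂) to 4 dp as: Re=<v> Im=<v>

Re=0.1300 Im=-0.2774

Need the full column D^4_{m',2} for m'=−4..4 at α=0.0612, β=0.7066, γ=4.9004.
cos(β/2)=0.938236, sin(β/2)=0.345996
d^4_{-4,2}: single k=6 term ⇒ +0.007992;  D = -0.007923+0.001046i
d^4_{-3,2}: k∈[5..6] ⇒ +0.045970 -0.002084 = +0.043886;  D = -0.043076+0.008393i
d^4_{-2,2}: k∈[4..6] ⇒ +0.166580 -0.018123 +0.000205 = +0.148663;  D = -0.143907+0.037301i
d^4_{-1,2}: k∈[3..5] ⇒ +0.425881 -0.086875 +0.002363 = +0.341368;  D = -0.324591+0.105704i
d^4_{0,2}: k∈[2..4] ⇒ +0.774704 -0.280945 +0.014328 = +0.508086;  D = -0.472587+0.186581i
d^4_{1,2}: k∈[1..3] ⇒ +0.939490 -0.638822 +0.057917 = +0.358585;  D = -0.324853+0.151834i
d^4_{2,2}: k∈[0..2] ⇒ +0.600478 -0.979932 +0.166580 = -0.212874;  D = +0.186975-0.101762i
d^4_{3,2}: k∈[0..1] ⇒ -0.828552 +0.338033 = -0.490519;  D = +0.415693-0.260400i
d^4_{4,2}: single k=0 term ⇒ +0.432109;  D = -0.351478+0.251360i
Y_4^{m'}(θ=1.3182,φ=0.954) and Σ D·Y over m':
  (-0.0079+0.0010i)·(-0.3038+0.2429i)  (-0.0431+0.0084i)·(-0.2729-0.0784i)  (-0.1439+0.0373i)·(+0.0584+0.1666i)  (-0.3246+0.1057i)·(-0.1697+0.2393i)  (-0.4726+0.1866i)·(+0.1336+0.0000i)  (-0.3249+0.1518i)·(+0.1697+0.2393i)  (+0.1870-0.1018i)·(+0.0584-0.1666i)  (+0.4157-0.2604i)·(+0.2729-0.0784i)  (-0.3515+0.2514i)·(-0.3038-0.2429i)
Y_4^2(R⁻¹ n̂) = +0.130005-0.277362i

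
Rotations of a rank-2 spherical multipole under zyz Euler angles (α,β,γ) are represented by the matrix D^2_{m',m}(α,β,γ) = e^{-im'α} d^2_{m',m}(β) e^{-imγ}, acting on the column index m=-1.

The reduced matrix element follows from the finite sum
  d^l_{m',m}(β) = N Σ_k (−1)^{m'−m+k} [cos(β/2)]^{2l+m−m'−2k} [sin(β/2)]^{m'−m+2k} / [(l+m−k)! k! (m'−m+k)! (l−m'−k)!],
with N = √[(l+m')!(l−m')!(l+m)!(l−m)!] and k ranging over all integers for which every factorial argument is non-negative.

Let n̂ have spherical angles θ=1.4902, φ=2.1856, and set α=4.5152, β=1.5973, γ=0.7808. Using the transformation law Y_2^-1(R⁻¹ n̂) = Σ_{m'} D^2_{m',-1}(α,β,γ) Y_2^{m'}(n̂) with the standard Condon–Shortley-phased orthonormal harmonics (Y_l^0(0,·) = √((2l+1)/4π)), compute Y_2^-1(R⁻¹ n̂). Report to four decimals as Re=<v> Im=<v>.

Need the full column D^2_{m',-1} for m'=−2..2 at α=4.5152, β=1.5973, γ=0.7808.
cos(β/2)=0.697675, sin(β/2)=0.716415
d^2_{-2,-1}: single k=1 term ⇒ +0.486579;  D = -0.450700-0.183380i
d^2_{-1,-1}: k∈[0..1] ⇒ +0.236925 -0.749473 = -0.512548;  D = -0.282435+0.427710i
d^2_{0,-1}: k∈[0..1] ⇒ -0.595935 +0.628380 = +0.032445;  D = +0.023047+0.022836i
d^2_{1,-1}: k∈[0..1] ⇒ +0.749473 -0.263426 = +0.486047;  D = -0.403116+0.271551i
d^2_{2,-1}: single k=0 term ⇒ -0.513070;  D = +0.197726+0.473440i
Y_2^{m'}(θ=1.4902,φ=2.1856) and Σ D·Y over m':
  (-0.4507-0.1834i)·(-0.1284+0.3616i)  (-0.2824+0.4277i)·(-0.0358-0.0506i)  (+0.0230+0.0228i)·(-0.3093+0.0000i)  (-0.4031+0.2716i)·(+0.0358-0.0506i)  (+0.1977+0.4734i)·(-0.1284-0.3616i)
Y_2^-1(R⁻¹ n̂) = +0.293993-0.249678i

Re=0.2940 Im=-0.2497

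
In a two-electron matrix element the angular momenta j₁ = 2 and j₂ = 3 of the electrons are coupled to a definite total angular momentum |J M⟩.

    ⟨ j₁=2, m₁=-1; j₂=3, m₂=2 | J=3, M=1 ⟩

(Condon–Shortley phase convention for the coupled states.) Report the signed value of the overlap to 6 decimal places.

√[7·2!2!4!/9! · 1!3!5!1!4!2!] = √(64)
  +(−1)^1/∏(1,1,2,4,0,0)! = -1/48  (running -1/48)
  +(−1)^2/∏(2,0,1,3,1,1)! = 1/12  (running 1/16)
⟨..|..⟩ = √(64)·(1/16) = +0.500000

+0.500000  (= +√(1/4))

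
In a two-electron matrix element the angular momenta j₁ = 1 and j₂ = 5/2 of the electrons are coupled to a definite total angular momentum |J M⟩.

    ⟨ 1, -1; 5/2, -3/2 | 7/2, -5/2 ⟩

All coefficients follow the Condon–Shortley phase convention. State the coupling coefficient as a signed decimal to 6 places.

+√(5/7) ≈ +0.845154

j₁+j₂−J=0  J+j₁−j₂=2  J−j₁+j₂=5  j₁+j₂+J+1=8
(j₁±m₁, j₂±m₂, J±M) = (0,2,1,4,1,6)
P² = 11520/7
sum k=0..0:
  [0] +1/48 = 1/48
S = 1/48
C² = P²·S² = 5/7 ; C = +0.845154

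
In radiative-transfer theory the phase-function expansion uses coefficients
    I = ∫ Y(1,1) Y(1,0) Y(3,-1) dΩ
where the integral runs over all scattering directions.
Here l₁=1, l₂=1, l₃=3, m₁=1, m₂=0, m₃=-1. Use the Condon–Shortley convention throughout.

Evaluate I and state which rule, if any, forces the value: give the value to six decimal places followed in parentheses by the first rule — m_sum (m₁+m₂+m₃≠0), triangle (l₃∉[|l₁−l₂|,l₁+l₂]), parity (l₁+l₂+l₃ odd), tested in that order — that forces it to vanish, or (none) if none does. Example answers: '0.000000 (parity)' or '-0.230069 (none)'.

l₃=3 ∉ [0,2] — triangle fails ⇒ I = 0

0.000000 (triangle)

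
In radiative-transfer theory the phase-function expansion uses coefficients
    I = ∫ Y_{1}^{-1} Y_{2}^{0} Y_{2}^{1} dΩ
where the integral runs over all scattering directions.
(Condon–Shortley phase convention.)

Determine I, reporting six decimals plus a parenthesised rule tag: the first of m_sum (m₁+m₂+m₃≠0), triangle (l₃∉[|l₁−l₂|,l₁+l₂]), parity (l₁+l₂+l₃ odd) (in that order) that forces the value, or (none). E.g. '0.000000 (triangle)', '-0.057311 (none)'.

0.000000 (parity)

Σlᵢ=5 odd — θ-integrand is odd under cosθ→−cosθ; I=0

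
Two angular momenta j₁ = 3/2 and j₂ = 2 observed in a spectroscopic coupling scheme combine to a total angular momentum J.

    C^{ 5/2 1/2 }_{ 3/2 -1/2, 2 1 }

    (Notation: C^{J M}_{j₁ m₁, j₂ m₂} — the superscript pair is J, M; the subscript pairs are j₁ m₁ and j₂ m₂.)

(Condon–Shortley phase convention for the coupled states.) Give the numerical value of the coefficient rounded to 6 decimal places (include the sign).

-0.597614

j₁+j₂−J=1  J+j₁−j₂=2  J−j₁+j₂=3  j₁+j₂+J+1=7
(j₁±m₁, j₂±m₂, J±M) = (1,2,3,1,3,2)
P² = 72/35
sum k=0..1:
  [0] +1/12 = 1/12
  [1] −1/2 = -1/2
S = -5/12
C² = P²·S² = 5/14 ; C = -0.597614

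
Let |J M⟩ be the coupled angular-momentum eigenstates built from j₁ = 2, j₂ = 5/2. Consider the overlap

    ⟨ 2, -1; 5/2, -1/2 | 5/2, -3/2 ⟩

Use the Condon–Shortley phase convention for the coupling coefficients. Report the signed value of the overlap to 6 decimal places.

j₁+j₂−J=2  J+j₁−j₂=2  J−j₁+j₂=3  j₁+j₂+J+1=8
(j₁±m₁, j₂±m₂, J±M) = (1,3,2,3,1,4)
P² = 216/35
sum k=1..2:
  [1] −1/4 = -1/4
  [2] +1/12 = 1/12
S = -1/6
C² = P²·S² = 6/35 ; C = -0.414039

−√(6/35) = -0.414039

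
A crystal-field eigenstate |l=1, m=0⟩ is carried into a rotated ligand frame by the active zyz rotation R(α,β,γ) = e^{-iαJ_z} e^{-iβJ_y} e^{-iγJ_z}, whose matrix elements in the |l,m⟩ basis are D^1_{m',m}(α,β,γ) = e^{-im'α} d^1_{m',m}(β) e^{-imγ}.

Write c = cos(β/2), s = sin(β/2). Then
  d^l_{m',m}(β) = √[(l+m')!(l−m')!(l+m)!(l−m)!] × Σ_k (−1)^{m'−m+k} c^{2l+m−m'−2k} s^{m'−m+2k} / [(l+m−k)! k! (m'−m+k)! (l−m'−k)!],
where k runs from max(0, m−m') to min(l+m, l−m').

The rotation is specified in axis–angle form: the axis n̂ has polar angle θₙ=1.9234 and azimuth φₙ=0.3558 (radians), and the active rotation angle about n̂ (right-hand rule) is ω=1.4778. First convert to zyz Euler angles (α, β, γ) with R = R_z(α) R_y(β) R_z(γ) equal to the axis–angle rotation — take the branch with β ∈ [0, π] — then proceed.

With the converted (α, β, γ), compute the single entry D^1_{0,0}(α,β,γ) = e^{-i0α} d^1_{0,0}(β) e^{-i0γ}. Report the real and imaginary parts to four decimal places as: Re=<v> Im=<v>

Re=0.2010 Im=0.0000

Axis–angle → zyz. n̂ = (sinθₙcosφₙ, sinθₙsinφₙ, cosθₙ) = (+0.879698, +0.326909, -0.345342), ω = 1.4778.
R = I cosω + sinω [n̂]ₓ + (1−cosω) n̂n̂ᵀ gives
  R = [+0.794868, +0.604726, +0.049911; -0.082974, +0.189808, -0.978309; -0.601083, +0.773485, +0.201049]
β = atan2(√(R₁₃²+R₂₃²), R₃₃) = 1.368368; α = atan2(R₂₃, R₁₃) mod 2π = 4.763362; γ = atan2(R₃₂, −R₃₁) mod 2π = 0.910170
D^1_{0,0}(4.7634,1.3684,0.9102) = e^{-i·0·4.7634}·d^1_{0,0}(1.3684)·e^{-i·0·0.9102}. Compute d first:
c=cos(1.368368/2)=0.774935, s=sin(1.368368/2)=0.632041; N=√[1·1·1·1]=1.000000
k∈{0,1} keeps every argument non-negative
  k=0: (−1)^0·1.0000/(1)·0.7749^2·0.6320^0 = +0.600524
  k=1: (−1)^1·1.0000/(1)·0.7749^0·0.6320^2 = -0.399476
d^1_{0,0}(1.3684) = +0.600524 -0.399476 = +0.201049
Phases: e^{-i·(0)·4.7634}=+1.000000+0.000000i, e^{-i·(0)·0.9102}=+1.000000+0.000000i ⇒ D=+0.201049+0.000000i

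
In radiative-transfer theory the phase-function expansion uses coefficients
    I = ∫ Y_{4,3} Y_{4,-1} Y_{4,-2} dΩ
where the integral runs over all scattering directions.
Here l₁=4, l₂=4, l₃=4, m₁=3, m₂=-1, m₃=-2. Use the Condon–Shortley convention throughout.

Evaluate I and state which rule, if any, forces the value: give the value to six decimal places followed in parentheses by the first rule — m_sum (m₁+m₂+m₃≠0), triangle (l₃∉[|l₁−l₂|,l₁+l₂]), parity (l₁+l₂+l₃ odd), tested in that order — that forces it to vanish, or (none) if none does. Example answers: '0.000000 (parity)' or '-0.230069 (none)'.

m-sum 0 ✓  L=12 even ✓  0≤4≤8 ✓
Π(2lᵢ+1) = 9×9×9 = 729
triangle coeff Δ(4,4,4) = 1/450450
Σ_t [0,4]: t=0:+1/13824 t=1:−1/216 t=2:+1/64 t=3:−1/216 t=4:+1/13824 = 5/768
(3j)²=18/1001 [(4 4 4; 0 0 0)], sign=+1
Σ_t [0,1]: t=0:+1/864 t=1:−1/576 = -1/1728
(3j)²=5/1287 [(4 4 4; 3 -1 -2)], sign=-1
⇒ 4πI² = 7290/143143
I = (-1)√(7290/143143/(4π)) = -0.06366105
No selection rule forces the value: the integral is nonzero (none).

-0.063661 (none)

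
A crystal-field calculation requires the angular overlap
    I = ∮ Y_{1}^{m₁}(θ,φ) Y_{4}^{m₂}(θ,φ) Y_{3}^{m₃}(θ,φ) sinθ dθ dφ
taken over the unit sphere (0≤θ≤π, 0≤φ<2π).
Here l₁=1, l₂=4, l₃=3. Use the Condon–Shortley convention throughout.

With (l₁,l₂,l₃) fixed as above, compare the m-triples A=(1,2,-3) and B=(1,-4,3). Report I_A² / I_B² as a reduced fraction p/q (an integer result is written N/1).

Same 1,4,3: normalisation and zero-m 3j drop out of the ratio.
A: Δ: 2! 0! 6! / 9! → 1/252; sum: t=0:+1/1440 = 1/1440; 3j²(1 4 3; 1 2 -3) = Δ·Π!·Σ² = 1/252  (sign +1)
B: Δ: 2! 0! 6! / 9! → 1/252; sum: t=0:+1/1440 = 1/1440; 3j²(1 4 3; 1 -4 3) = Δ·Π!·Σ² = 1/9  (sign +1)
I_A²/I_B² = (1/252)/(1/9) = 1/28

1/28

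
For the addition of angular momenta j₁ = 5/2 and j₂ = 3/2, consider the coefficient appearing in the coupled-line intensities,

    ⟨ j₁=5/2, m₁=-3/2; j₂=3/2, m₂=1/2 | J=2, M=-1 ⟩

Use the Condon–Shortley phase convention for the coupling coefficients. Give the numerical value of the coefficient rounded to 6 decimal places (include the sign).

+0.154303  (= +√(1/42))

√[5·2!3!1!/7! · 1!4!2!1!1!3!] = √(24/7)
  +(−1)^1/∏(1,1,3,1,0,0)! = -1/6  (running -1/6)
  +(−1)^2/∏(2,0,2,0,1,1)! = 1/4  (running 1/12)
⟨..|..⟩ = √(24/7)·(1/12) = +0.154303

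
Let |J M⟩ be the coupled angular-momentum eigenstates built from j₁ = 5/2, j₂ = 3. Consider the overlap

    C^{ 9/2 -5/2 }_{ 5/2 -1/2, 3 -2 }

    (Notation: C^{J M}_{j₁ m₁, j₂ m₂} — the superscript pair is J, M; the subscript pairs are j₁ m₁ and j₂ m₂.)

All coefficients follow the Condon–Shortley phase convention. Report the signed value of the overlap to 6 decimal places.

+0.497468  (= +√(49/198))

j₁+j₂−J=1  J+j₁−j₂=4  J−j₁+j₂=5  j₁+j₂+J+1=11
(j₁±m₁, j₂±m₂, J±M) = (2,3,1,5,2,7)
P² = 115200/11
sum k=0..1:
  [0] +1/144 = 1/144
  [1] −1/480 = -1/480
S = 7/1440
C² = P²·S² = 49/198 ; C = +0.497468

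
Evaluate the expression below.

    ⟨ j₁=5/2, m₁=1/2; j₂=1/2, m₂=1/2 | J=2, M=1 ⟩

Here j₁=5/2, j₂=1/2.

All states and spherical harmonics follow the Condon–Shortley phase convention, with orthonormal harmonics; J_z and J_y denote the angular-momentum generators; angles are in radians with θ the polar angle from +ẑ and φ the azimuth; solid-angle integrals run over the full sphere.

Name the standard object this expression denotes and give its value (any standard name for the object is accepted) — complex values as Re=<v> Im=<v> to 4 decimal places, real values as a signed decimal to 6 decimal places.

This is a Clebsch–Gordan (vector-coupling) coefficient.
j₁+j₂−J=1  J+j₁−j₂=4  J−j₁+j₂=0  j₁+j₂+J+1=6
(j₁±m₁, j₂±m₂, J±M) = (3,2,1,0,3,1)
P² = 12
sum k=1..1:
  [1] −1/6 = -1/6
S = -1/6
C² = P²·S² = 1/3 ; C = -0.577350

Clebsch–Gordan coefficient, −√(1/3) ≈ -0.577350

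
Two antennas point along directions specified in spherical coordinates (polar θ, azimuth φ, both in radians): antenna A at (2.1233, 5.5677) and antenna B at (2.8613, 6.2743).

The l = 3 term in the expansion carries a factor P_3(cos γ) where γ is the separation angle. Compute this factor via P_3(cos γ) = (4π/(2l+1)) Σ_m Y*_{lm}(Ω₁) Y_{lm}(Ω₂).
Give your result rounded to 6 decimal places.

-0.227097

Term-by-term m-sum for l=3 (normalisation 4π/7 = 1.795196):
  [-3]  conj(Y_{3,-3})(Ω₁) = (-0.140085, -0.215854) ; Y_{3,-3}(Ω₂) = (0.008830, 0.000235) ; Δ = (-0.001186, -0.001939)
  [-2]  conj(Y_{3,-2})(Ω₁) = (-0.054163, 0.384833) ; Y_{3,-2}(Ω₂) = (-0.075146, -0.001336) ; Δ = (0.004584, -0.028846)
  [-1]  conj(Y_{3,-1})(Ω₁) = (0.078316, -0.068065) ; Y_{3,-1}(Ω₂) = (0.323392, 0.002874) ; Δ = (0.025522, -0.021787)
  [+0]  conj(Y_{3,0})(Ω₁) = (0.317830, -0.000000) ; Y_{3,0}(Ω₂) = (-0.580006, 0.000000) ; Δ = (-0.184343, 0.000000)
  [+1]  conj(Y_{3,1})(Ω₁) = (-0.078316, -0.068065) ; Y_{3,1}(Ω₂) = (-0.323392, 0.002874) ; Δ = (0.025522, 0.021787)
  [+2]  conj(Y_{3,2})(Ω₁) = (-0.054163, -0.384833) ; Y_{3,2}(Ω₂) = (-0.075146, 0.001336) ; Δ = (0.004584, 0.028846)
  [+3]  conj(Y_{3,3})(Ω₁) = (0.140085, -0.215854) ; Y_{3,3}(Ω₂) = (-0.008830, 0.000235) ; Δ = (-0.001186, 0.001939)
Accumulated sum (-0.126503, -0.000000); after 4π/(2l+1) scaling, (-0.227097, -0.000000) ⇒ P_3 = -0.227097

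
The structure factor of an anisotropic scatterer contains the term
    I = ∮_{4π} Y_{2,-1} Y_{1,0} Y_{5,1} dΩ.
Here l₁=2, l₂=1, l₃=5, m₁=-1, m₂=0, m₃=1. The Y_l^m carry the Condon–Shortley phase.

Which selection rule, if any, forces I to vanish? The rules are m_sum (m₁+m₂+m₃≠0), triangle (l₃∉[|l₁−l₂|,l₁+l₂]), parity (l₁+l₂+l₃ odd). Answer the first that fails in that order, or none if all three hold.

m₁+m₂+m₃ = -1 + 0 + 1 = 0  ✓
triangle: need |l₁−l₂| ≤ l₃ ≤ l₁+l₂ = [1,3]; l₃=5 is outside  ✗
parity: l₁+l₂+l₃ = 8 is even

triangle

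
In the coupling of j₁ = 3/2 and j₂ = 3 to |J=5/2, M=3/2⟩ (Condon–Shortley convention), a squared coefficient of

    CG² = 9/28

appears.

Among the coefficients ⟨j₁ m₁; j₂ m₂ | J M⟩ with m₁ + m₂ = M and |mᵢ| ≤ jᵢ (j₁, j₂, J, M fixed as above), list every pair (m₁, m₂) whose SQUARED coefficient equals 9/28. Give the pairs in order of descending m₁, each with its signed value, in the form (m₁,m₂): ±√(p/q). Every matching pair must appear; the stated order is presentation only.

Admissible pairs with m₁+m₂ = M = 3/2: (-3/2,3), (-1/2,2), (1/2,1), (3/2,0)
  (m₁,m₂)=(3/2,0): CG² = 9/35, CG = +√(9/35)
  (m₁,m₂)=(1/2,1): CG² = 7/20, CG = −√(7/20)
  (m₁,m₂)=(-1/2,2): CG² = 1/14, CG = +√(1/14)
  (m₁,m₂)=(-3/2,3): CG² = 9/28, CG = +√(9/28)   ← matches the target
Pairs with CG² = 9/28: (-3/2,3): +√(9/28)

(-3/2,3): +√(9/28)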